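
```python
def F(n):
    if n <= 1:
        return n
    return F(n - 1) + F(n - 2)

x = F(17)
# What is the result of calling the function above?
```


F(17)
= F(16) + F(15)
= (F(15) + F(14)) + F(15)
Computing bottom-up: F(0)=0, F(1)=1, F(2)=1, F(3)=2, F(4)=3, F(5)=5, F(6)=8, F(7)=13, F(8)=21, F(9)=34, F(10)=55, F(11)=89, F(12)=144, F(13)=233, F(14)=377, F(15)=610, F(16)=987, F(17)=1597
= 1597


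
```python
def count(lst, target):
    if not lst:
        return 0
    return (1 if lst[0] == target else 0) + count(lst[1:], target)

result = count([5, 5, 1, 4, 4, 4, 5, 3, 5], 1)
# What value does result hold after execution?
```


count([5, 5, 1, 4, 4, 4, 5, 3, 5], 1)
lst[0]=5 != 1: 0 + count([5, 1, 4, 4, 4, 5, 3, 5], 1)
lst[0]=5 != 1: 0 + count([1, 4, 4, 4, 5, 3, 5], 1)
lst[0]=1 == 1: 1 + count([4, 4, 4, 5, 3, 5], 1)
lst[0]=4 != 1: 0 + count([4, 4, 5, 3, 5], 1)
lst[0]=4 != 1: 0 + count([4, 5, 3, 5], 1)
lst[0]=4 != 1: 0 + count([5, 3, 5], 1)
lst[0]=5 != 1: 0 + count([3, 5], 1)
lst[0]=3 != 1: 0 + count([5], 1)
lst[0]=5 != 1: 0 + count([], 1)
= 1


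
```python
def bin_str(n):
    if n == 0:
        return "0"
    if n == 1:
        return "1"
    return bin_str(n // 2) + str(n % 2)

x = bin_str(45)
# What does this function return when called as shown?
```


bin_str(45)
= bin_str(22) + "1"
= bin_str(11) + "0" + "1"
= bin_str(5) + "1" + "0" + "1"
= bin_str(2) + "1" + "1" + "0" + "1"
= bin_str(1) + "0" + "1" + "1" + "0" + "1"
= "1" + "0" + "1" + "1" + "0" + "1"
= "101101"


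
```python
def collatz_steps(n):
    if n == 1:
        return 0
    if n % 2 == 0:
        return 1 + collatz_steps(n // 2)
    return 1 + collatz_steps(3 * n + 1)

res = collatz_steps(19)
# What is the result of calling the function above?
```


collatz_steps(19)
19 is odd -> 3*19+1 = 58 -> collatz_steps(58)
58 is even -> collatz_steps(29)
29 is odd -> 3*29+1 = 88 -> collatz_steps(88)
88 is even -> collatz_steps(44)
44 is even -> collatz_steps(22)
22 is even -> collatz_steps(11)
11 is odd -> 3*11+1 = 34 -> collatz_steps(34)
34 is even -> collatz_steps(17)
17 is odd -> 3*17+1 = 52 -> collatz_steps(52)
52 is even -> collatz_steps(26)
26 is even -> collatz_steps(13)
13 is odd -> 3*13+1 = 40 -> collatz_steps(40)
40 is even -> collatz_steps(20)
20 is even -> collatz_steps(10)
10 is even -> collatz_steps(5)
5 is odd -> 3*5+1 = 16 -> collatz_steps(16)
16 is even -> collatz_steps(8)
8 is even -> collatz_steps(4)
4 is even -> collatz_steps(2)
2 is even -> collatz_steps(1)
Reached 1 after 20 steps
= 20


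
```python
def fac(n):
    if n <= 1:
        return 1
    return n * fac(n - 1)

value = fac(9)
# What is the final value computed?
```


fac(9)
= 9 * fac(8)
= 9 * 8 * fac(7)
= 9 * 8 * 7 * fac(6)
= 9 * 8 * 7 * 6 * fac(5)
= 9 * 8 * 7 * 6 * 5 * fac(4)
= 9 * 8 * 7 * 6 * 5 * 4 * fac(3)
= 9 * 8 * 7 * 6 * 5 * 4 * 3 * fac(2)
= 9 * 8 * 7 * 6 * 5 * 4 * 3 * 2 * fac(1)
= 9 * 8 * 7 * 6 * 5 * 4 * 3 * 2 * 1
= 362880


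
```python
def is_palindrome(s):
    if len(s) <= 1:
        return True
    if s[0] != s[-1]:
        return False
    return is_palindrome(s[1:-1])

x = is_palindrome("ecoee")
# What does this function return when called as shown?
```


is_palindrome("ecoee")
"ecoee": s[0]='e' == s[-1]='e' -> is_palindrome("coe")
"coe": s[0]='c' != s[-1]='e' -> False
= False


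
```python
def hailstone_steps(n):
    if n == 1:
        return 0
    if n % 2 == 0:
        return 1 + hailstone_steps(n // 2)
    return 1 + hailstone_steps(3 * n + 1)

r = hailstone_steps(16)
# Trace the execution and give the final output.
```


hailstone_steps(16)
16 is even -> hailstone_steps(8)
8 is even -> hailstone_steps(4)
4 is even -> hailstone_steps(2)
2 is even -> hailstone_steps(1)
Reached 1 after 4 steps
= 4


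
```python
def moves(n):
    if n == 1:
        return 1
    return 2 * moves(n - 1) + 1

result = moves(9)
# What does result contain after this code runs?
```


moves(9)
= 2 * moves(8) + 1
= 2 * (2 * moves(7) + 1) + 1
= 2 * (2 * (2 * moves(6) + 1) + 1) + 1
= 2 * (2 * (2 * (2 * moves(5) + 1) + 1) + 1) + 1
= 2 * (2 * (2 * (2 * (2 * moves(4) + 1) + 1) + 1) + 1) + 1
= 2 * (2 * (2 * (2 * (2 * (2 * moves(3) + 1) + 1) + 1) + 1) + 1) + 1
= 2 * (2 * (2 * (2 * (2 * (2 * (2 * moves(2) + 1) + 1) + 1) + 1) + 1) + 1) + 1
= 2 * (2 * (2 * (2 * (2 * (2 * (2 * (2 * moves(1) + 1) + 1) + 1) + 1) + 1) + 1) + 1) + 1
Now compute bottom-up:
moves(1) = 1
moves(2) = 2 * 1 + 1 = 3
moves(3) = 2 * 3 + 1 = 7
moves(4) = 2 * 7 + 1 = 15
moves(5) = 2 * 15 + 1 = 31
moves(6) = 2 * 31 + 1 = 63
moves(7) = 2 * 63 + 1 = 127
moves(8) = 2 * 127 + 1 = 255
moves(9) = 2 * 255 + 1 = 511
= 511


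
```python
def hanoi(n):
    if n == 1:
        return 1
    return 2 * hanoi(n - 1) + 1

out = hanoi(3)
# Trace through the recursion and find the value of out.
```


hanoi(3)
= 2 * hanoi(2) + 1
= 2 * (2 * hanoi(1) + 1) + 1
Now compute bottom-up:
hanoi(1) = 1
hanoi(2) = 2 * 1 + 1 = 3
hanoi(3) = 2 * 3 + 1 = 7
= 7


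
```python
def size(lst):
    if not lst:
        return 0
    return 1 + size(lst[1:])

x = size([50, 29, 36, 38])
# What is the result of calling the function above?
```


size([50, 29, 36, 38])
= 1 + size([29, 36, 38])
= 1 + 1 + size([36, 38])
= 1 + 1 + 1 + size([38])
= 1 + 1 + 1 + 1 + size([])
= 1 + 1 + 1 + 1 + 0
= 4


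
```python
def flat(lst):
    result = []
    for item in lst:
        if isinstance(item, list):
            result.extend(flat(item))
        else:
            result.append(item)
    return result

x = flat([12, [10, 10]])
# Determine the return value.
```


flat([12, [10, 10]])
Processing each element:
  12 is not a list -> append 12
  [10, 10] is a list -> flat recursively -> [10, 10]
= [12, 10, 10]


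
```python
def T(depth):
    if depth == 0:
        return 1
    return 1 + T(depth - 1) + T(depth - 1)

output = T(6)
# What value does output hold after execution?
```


T(6)
= 1 + T(5) + T(5)
= 1 + 2 * T(5)
T(k) = 2^(k+1) - 1
T(0) = 1
T(1) = 3
T(2) = 7
T(3) = 15
T(4) = 31
T(6) = 2^7 - 1 = 127


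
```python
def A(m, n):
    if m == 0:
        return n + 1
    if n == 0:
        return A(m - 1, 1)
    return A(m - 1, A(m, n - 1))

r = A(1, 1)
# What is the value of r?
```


A(1, 1)
= A(0, A(1, 0))
First compute A(1, 0) = 2
= A(0, 2)
= 3


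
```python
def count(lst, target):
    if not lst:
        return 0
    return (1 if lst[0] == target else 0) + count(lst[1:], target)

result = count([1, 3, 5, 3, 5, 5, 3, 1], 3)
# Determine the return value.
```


count([1, 3, 5, 3, 5, 5, 3, 1], 3)
lst[0]=1 != 3: 0 + count([3, 5, 3, 5, 5, 3, 1], 3)
lst[0]=3 == 3: 1 + count([5, 3, 5, 5, 3, 1], 3)
lst[0]=5 != 3: 0 + count([3, 5, 5, 3, 1], 3)
lst[0]=3 == 3: 1 + count([5, 5, 3, 1], 3)
lst[0]=5 != 3: 0 + count([5, 3, 1], 3)
lst[0]=5 != 3: 0 + count([3, 1], 3)
lst[0]=3 == 3: 1 + count([1], 3)
lst[0]=1 != 3: 0 + count([], 3)
= 3


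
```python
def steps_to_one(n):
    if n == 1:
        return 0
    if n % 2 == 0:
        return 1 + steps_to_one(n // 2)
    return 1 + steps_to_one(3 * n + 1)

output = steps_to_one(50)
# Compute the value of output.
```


steps_to_one(50)
50 is even -> steps_to_one(25)
25 is odd -> 3*25+1 = 76 -> steps_to_one(76)
76 is even -> steps_to_one(38)
38 is even -> steps_to_one(19)
19 is odd -> 3*19+1 = 58 -> steps_to_one(58)
58 is even -> steps_to_one(29)
29 is odd -> 3*29+1 = 88 -> steps_to_one(88)
88 is even -> steps_to_one(44)
44 is even -> steps_to_one(22)
22 is even -> steps_to_one(11)
11 is odd -> 3*11+1 = 34 -> steps_to_one(34)
34 is even -> steps_to_one(17)
17 is odd -> 3*17+1 = 52 -> steps_to_one(52)
52 is even -> steps_to_one(26)
26 is even -> steps_to_one(13)
13 is odd -> 3*13+1 = 40 -> steps_to_one(40)
40 is even -> steps_to_one(20)
20 is even -> steps_to_one(10)
10 is even -> steps_to_one(5)
5 is odd -> 3*5+1 = 16 -> steps_to_one(16)
16 is even -> steps_to_one(8)
8 is even -> steps_to_one(4)
4 is even -> steps_to_one(2)
2 is even -> steps_to_one(1)
Reached 1 after 24 steps
= 24


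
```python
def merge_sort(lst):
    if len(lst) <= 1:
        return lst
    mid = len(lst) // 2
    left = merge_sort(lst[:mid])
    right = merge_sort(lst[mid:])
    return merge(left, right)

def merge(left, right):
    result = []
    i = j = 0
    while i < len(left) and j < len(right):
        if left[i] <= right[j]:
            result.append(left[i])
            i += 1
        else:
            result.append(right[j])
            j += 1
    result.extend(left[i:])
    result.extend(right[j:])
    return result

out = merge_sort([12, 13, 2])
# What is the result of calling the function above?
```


merge_sort([12, 13, 2])
Split into [12] and [13, 2]
Left sorted: [12]
Right sorted: [2, 13]
Merge [12] and [2, 13]
= [2, 12, 13]


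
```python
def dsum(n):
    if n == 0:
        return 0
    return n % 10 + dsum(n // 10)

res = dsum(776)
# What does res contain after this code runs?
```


dsum(776)
= 6 + dsum(77)
= 6 + 7 + dsum(7)
= 6 + 7 + 7 + dsum(0)
= 6 + 7 + 7 + 0
= 20


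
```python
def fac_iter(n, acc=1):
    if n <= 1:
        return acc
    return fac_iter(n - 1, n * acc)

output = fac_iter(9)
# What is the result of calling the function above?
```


fac_iter(9, 1)
= fac_iter(8, 9 * 1) = fac_iter(8, 9)
= fac_iter(7, 8 * 9) = fac_iter(7, 72)
= fac_iter(6, 7 * 72) = fac_iter(6, 504)
= fac_iter(5, 6 * 504) = fac_iter(5, 3024)
= fac_iter(4, 5 * 3024) = fac_iter(4, 15120)
= fac_iter(3, 4 * 15120) = fac_iter(3, 60480)
= fac_iter(2, 3 * 60480) = fac_iter(2, 181440)
= fac_iter(1, 2 * 181440) = fac_iter(1, 362880)
n <= 1, return acc = 362880


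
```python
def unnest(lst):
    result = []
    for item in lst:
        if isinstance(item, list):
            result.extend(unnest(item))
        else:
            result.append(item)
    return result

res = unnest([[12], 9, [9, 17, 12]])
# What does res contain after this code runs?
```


unnest([[12], 9, [9, 17, 12]])
Processing each element:
  [12] is a list -> unnest recursively -> [12]
  9 is not a list -> append 9
  [9, 17, 12] is a list -> unnest recursively -> [9, 17, 12]
= [12, 9, 9, 17, 12]


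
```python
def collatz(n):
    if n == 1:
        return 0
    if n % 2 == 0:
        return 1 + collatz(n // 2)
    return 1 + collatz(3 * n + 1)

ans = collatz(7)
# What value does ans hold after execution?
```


collatz(7)
7 is odd -> 3*7+1 = 22 -> collatz(22)
22 is even -> collatz(11)
11 is odd -> 3*11+1 = 34 -> collatz(34)
34 is even -> collatz(17)
17 is odd -> 3*17+1 = 52 -> collatz(52)
52 is even -> collatz(26)
26 is even -> collatz(13)
13 is odd -> 3*13+1 = 40 -> collatz(40)
40 is even -> collatz(20)
20 is even -> collatz(10)
10 is even -> collatz(5)
5 is odd -> 3*5+1 = 16 -> collatz(16)
16 is even -> collatz(8)
8 is even -> collatz(4)
4 is even -> collatz(2)
2 is even -> collatz(1)
Reached 1 after 16 steps
= 16


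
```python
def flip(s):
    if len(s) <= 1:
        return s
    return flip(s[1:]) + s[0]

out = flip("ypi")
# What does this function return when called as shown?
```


flip("ypi")
= flip("pi") + "y"
= flip("i") + "p" + "y"
= "i" + "p" + "y"
= "ipy"


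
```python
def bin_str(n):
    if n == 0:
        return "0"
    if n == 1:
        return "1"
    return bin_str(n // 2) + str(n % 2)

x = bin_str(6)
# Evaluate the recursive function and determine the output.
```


bin_str(6)
= bin_str(3) + "0"
= bin_str(1) + "1" + "0"
= "1" + "1" + "0"
= "110"


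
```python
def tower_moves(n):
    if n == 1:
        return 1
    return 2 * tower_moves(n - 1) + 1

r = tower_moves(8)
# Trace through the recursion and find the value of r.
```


tower_moves(8)
= 2 * tower_moves(7) + 1
= 2 * (2 * tower_moves(6) + 1) + 1
= 2 * (2 * (2 * tower_moves(5) + 1) + 1) + 1
= 2 * (2 * (2 * (2 * tower_moves(4) + 1) + 1) + 1) + 1
= 2 * (2 * (2 * (2 * (2 * tower_moves(3) + 1) + 1) + 1) + 1) + 1
= 2 * (2 * (2 * (2 * (2 * (2 * tower_moves(2) + 1) + 1) + 1) + 1) + 1) + 1
= 2 * (2 * (2 * (2 * (2 * (2 * (2 * tower_moves(1) + 1) + 1) + 1) + 1) + 1) + 1) + 1
Now compute bottom-up:
tower_moves(1) = 1
tower_moves(2) = 2 * 1 + 1 = 3
tower_moves(3) = 2 * 3 + 1 = 7
tower_moves(4) = 2 * 7 + 1 = 15
tower_moves(5) = 2 * 15 + 1 = 31
tower_moves(6) = 2 * 31 + 1 = 63
tower_moves(7) = 2 * 63 + 1 = 127
tower_moves(8) = 2 * 127 + 1 = 255
= 255


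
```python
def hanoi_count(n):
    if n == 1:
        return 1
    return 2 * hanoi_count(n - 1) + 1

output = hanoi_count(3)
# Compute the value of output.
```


hanoi_count(3)
= 2 * hanoi_count(2) + 1
= 2 * (2 * hanoi_count(1) + 1) + 1
Now compute bottom-up:
hanoi_count(1) = 1
hanoi_count(2) = 2 * 1 + 1 = 3
hanoi_count(3) = 2 * 3 + 1 = 7
= 7


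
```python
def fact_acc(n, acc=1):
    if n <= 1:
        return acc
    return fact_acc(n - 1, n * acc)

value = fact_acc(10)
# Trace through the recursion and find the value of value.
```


fact_acc(10, 1)
= fact_acc(9, 10 * 1) = fact_acc(9, 10)
= fact_acc(8, 9 * 10) = fact_acc(8, 90)
= fact_acc(7, 8 * 90) = fact_acc(7, 720)
= fact_acc(6, 7 * 720) = fact_acc(6, 5040)
= fact_acc(5, 6 * 5040) = fact_acc(5, 30240)
= fact_acc(4, 5 * 30240) = fact_acc(4, 151200)
= fact_acc(3, 4 * 151200) = fact_acc(3, 604800)
= fact_acc(2, 3 * 604800) = fact_acc(2, 1814400)
= fact_acc(1, 2 * 1814400) = fact_acc(1, 3628800)
n <= 1, return acc = 3628800


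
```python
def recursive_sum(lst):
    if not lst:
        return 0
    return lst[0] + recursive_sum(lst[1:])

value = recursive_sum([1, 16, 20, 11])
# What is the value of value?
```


recursive_sum([1, 16, 20, 11])
= 1 + recursive_sum([16, 20, 11])
= 1 + 16 + recursive_sum([20, 11])
= 1 + 16 + 20 + recursive_sum([11])
= 1 + 16 + 20 + 11 + recursive_sum([])
= 1 + 16 + 20 + 11 + 0
= 48


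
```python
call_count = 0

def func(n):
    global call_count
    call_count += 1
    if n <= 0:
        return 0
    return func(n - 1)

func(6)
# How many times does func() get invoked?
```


func(6) calls func(5) calls ... calls func(0)
Total calls: 6 + 1 (for base case) = 7


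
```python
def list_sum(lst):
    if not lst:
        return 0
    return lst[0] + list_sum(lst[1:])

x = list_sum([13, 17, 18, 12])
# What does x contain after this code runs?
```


list_sum([13, 17, 18, 12])
= 13 + list_sum([17, 18, 12])
= 13 + 17 + list_sum([18, 12])
= 13 + 17 + 18 + list_sum([12])
= 13 + 17 + 18 + 12 + list_sum([])
= 13 + 17 + 18 + 12 + 0
= 60


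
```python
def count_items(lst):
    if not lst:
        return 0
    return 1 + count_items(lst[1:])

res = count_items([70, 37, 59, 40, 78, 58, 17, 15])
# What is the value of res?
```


count_items([70, 37, 59, 40, 78, 58, 17, 15])
= 1 + count_items([37, 59, 40, 78, 58, 17, 15])
= 1 + 1 + count_items([59, 40, 78, 58, 17, 15])
= 1 + 1 + 1 + count_items([40, 78, 58, 17, 15])
= 1 + 1 + 1 + 1 + count_items([78, 58, 17, 15])
= 1 + 1 + 1 + 1 + 1 + count_items([58, 17, 15])
= 1 + 1 + 1 + 1 + 1 + 1 + count_items([17, 15])
= 1 + 1 + 1 + 1 + 1 + 1 + 1 + count_items([15])
= 1 + 1 + 1 + 1 + 1 + 1 + 1 + 1 + count_items([])
= 1 + 1 + 1 + 1 + 1 + 1 + 1 + 1 + 0
= 8


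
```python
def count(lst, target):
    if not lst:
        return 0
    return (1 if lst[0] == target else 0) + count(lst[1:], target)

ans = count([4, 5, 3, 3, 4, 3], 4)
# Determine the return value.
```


count([4, 5, 3, 3, 4, 3], 4)
lst[0]=4 == 4: 1 + count([5, 3, 3, 4, 3], 4)
lst[0]=5 != 4: 0 + count([3, 3, 4, 3], 4)
lst[0]=3 != 4: 0 + count([3, 4, 3], 4)
lst[0]=3 != 4: 0 + count([4, 3], 4)
lst[0]=4 == 4: 1 + count([3], 4)
lst[0]=3 != 4: 0 + count([], 4)
= 2


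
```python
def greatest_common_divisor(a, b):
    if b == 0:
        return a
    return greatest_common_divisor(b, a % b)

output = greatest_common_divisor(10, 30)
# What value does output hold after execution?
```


greatest_common_divisor(10, 30)
= greatest_common_divisor(30, 10 % 30) = greatest_common_divisor(30, 10)
= greatest_common_divisor(10, 30 % 10) = greatest_common_divisor(10, 0)
b == 0, return a = 10


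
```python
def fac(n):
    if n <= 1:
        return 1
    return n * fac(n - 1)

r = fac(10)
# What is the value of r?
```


fac(10)
= 10 * fac(9)
= 10 * 9 * fac(8)
= 10 * 9 * 8 * fac(7)
= 10 * 9 * 8 * 7 * fac(6)
= 10 * 9 * 8 * 7 * 6 * fac(5)
= 10 * 9 * 8 * 7 * 6 * 5 * fac(4)
= 10 * 9 * 8 * 7 * 6 * 5 * 4 * fac(3)
= 10 * 9 * 8 * 7 * 6 * 5 * 4 * 3 * fac(2)
= 10 * 9 * 8 * 7 * 6 * 5 * 4 * 3 * 2 * fac(1)
= 10 * 9 * 8 * 7 * 6 * 5 * 4 * 3 * 2 * 1
= 3628800


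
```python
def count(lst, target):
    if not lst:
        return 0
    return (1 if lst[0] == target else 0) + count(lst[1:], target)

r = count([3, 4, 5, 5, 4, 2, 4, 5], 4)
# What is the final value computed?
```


count([3, 4, 5, 5, 4, 2, 4, 5], 4)
lst[0]=3 != 4: 0 + count([4, 5, 5, 4, 2, 4, 5], 4)
lst[0]=4 == 4: 1 + count([5, 5, 4, 2, 4, 5], 4)
lst[0]=5 != 4: 0 + count([5, 4, 2, 4, 5], 4)
lst[0]=5 != 4: 0 + count([4, 2, 4, 5], 4)
lst[0]=4 == 4: 1 + count([2, 4, 5], 4)
lst[0]=2 != 4: 0 + count([4, 5], 4)
lst[0]=4 == 4: 1 + count([5], 4)
lst[0]=5 != 4: 0 + count([], 4)
= 3


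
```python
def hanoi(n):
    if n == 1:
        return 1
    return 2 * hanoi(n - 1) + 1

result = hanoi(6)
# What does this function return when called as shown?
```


hanoi(6)
= 2 * hanoi(5) + 1
= 2 * (2 * hanoi(4) + 1) + 1
= 2 * (2 * (2 * hanoi(3) + 1) + 1) + 1
= 2 * (2 * (2 * (2 * hanoi(2) + 1) + 1) + 1) + 1
= 2 * (2 * (2 * (2 * (2 * hanoi(1) + 1) + 1) + 1) + 1) + 1
Now compute bottom-up:
hanoi(1) = 1
hanoi(2) = 2 * 1 + 1 = 3
hanoi(3) = 2 * 3 + 1 = 7
hanoi(4) = 2 * 7 + 1 = 15
hanoi(5) = 2 * 15 + 1 = 31
hanoi(6) = 2 * 31 + 1 = 63
= 63


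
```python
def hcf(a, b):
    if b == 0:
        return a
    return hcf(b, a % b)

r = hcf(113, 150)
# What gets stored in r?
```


hcf(113, 150)
= hcf(150, 113 % 150) = hcf(150, 113)
= hcf(113, 150 % 113) = hcf(113, 37)
= hcf(37, 113 % 37) = hcf(37, 2)
= hcf(2, 37 % 2) = hcf(2, 1)
= hcf(1, 2 % 1) = hcf(1, 0)
b == 0, return a = 1


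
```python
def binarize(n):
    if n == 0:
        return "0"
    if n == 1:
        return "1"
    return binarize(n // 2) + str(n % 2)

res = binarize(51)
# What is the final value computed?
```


binarize(51)
= binarize(25) + "1"
= binarize(12) + "1" + "1"
= binarize(6) + "0" + "1" + "1"
= binarize(3) + "0" + "0" + "1" + "1"
= binarize(1) + "1" + "0" + "0" + "1" + "1"
= "1" + "1" + "0" + "0" + "1" + "1"
= "110011"


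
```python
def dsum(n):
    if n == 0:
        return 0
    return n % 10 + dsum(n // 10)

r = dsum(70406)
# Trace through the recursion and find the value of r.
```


dsum(70406)
= 6 + dsum(7040)
= 6 + 0 + dsum(704)
= 6 + 0 + 4 + dsum(70)
= 6 + 0 + 4 + 0 + dsum(7)
= 6 + 0 + 4 + 0 + 7 + dsum(0)
= 6 + 0 + 4 + 0 + 7 + 0
= 17


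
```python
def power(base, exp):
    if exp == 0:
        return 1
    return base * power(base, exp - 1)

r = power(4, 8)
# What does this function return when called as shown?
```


power(4, 8)
= 4 * power(4, 7)
= 4 * 4 * power(4, 6)
= 4 * 4 * 4 * power(4, 5)
= 4 * 4 * 4 * 4 * power(4, 4)
= 4 * 4 * 4 * 4 * 4 * power(4, 3)
= 4 * 4 * 4 * 4 * 4 * 4 * power(4, 2)
= 4 * 4 * 4 * 4 * 4 * 4 * 4 * power(4, 1)
= 4 * 4 * 4 * 4 * 4 * 4 * 4 * 4 * power(4, 0)
= 4 * 4 * 4 * 4 * 4 * 4 * 4 * 4 * 1
= 65536


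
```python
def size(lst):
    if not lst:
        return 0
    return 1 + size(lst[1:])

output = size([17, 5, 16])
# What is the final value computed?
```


size([17, 5, 16])
= 1 + size([5, 16])
= 1 + 1 + size([16])
= 1 + 1 + 1 + size([])
= 1 + 1 + 1 + 0
= 3


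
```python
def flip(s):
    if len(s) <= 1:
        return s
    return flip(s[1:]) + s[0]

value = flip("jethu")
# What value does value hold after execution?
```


flip("jethu")
= flip("ethu") + "j"
= flip("thu") + "e" + "j"
= flip("hu") + "t" + "e" + "j"
= flip("u") + "h" + "t" + "e" + "j"
= "u" + "h" + "t" + "e" + "j"
= "uhtej"


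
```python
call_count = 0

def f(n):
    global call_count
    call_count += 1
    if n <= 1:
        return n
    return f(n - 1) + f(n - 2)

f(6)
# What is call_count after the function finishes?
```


f(6) calls f(5) and f(4); each non-base call branches into two more.
Let C(k) = total number of calls made by f(k), including the call to f(k) itself.
Base cases: C(0) = 1, C(1) = 1
Recurrence: C(k) = 1 + C(k-1) + C(k-2)
  C(2) = 1 + C(1) + C(0) = 1 + 1 + 1 = 3
  C(3) = 1 + C(2) + C(1) = 1 + 3 + 1 = 5
  C(4) = 1 + C(3) + C(2) = 1 + 5 + 3 = 9
  C(5) = 1 + C(4) + C(3) = 1 + 9 + 5 = 15
  C(6) = 1 + C(5) + C(4) = 1 + 15 + 9 = 25
Total calls = C(6) = 25


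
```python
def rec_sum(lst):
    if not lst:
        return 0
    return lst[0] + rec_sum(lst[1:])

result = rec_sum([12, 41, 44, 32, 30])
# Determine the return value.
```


rec_sum([12, 41, 44, 32, 30])
= 12 + rec_sum([41, 44, 32, 30])
= 12 + 41 + rec_sum([44, 32, 30])
= 12 + 41 + 44 + rec_sum([32, 30])
= 12 + 41 + 44 + 32 + rec_sum([30])
= 12 + 41 + 44 + 32 + 30 + rec_sum([])
= 12 + 41 + 44 + 32 + 30 + 0
= 159


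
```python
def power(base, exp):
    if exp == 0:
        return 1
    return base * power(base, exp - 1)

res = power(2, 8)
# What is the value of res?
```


power(2, 8)
= 2 * power(2, 7)
= 2 * 2 * power(2, 6)
= 2 * 2 * 2 * power(2, 5)
= 2 * 2 * 2 * 2 * power(2, 4)
= 2 * 2 * 2 * 2 * 2 * power(2, 3)
= 2 * 2 * 2 * 2 * 2 * 2 * power(2, 2)
= 2 * 2 * 2 * 2 * 2 * 2 * 2 * power(2, 1)
= 2 * 2 * 2 * 2 * 2 * 2 * 2 * 2 * power(2, 0)
= 2 * 2 * 2 * 2 * 2 * 2 * 2 * 2 * 1
= 256


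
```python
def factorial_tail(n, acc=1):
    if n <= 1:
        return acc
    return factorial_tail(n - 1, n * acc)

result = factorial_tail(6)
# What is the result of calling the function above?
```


factorial_tail(6, 1)
= factorial_tail(5, 6 * 1) = factorial_tail(5, 6)
= factorial_tail(4, 5 * 6) = factorial_tail(4, 30)
= factorial_tail(3, 4 * 30) = factorial_tail(3, 120)
= factorial_tail(2, 3 * 120) = factorial_tail(2, 360)
= factorial_tail(1, 2 * 360) = factorial_tail(1, 720)
n <= 1, return acc = 720


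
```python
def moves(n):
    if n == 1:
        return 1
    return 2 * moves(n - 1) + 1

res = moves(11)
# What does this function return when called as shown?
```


moves(11)
= 2 * moves(10) + 1
= 2 * (2 * moves(9) + 1) + 1
= 2 * (2 * (2 * moves(8) + 1) + 1) + 1
= 2 * (2 * (2 * (2 * moves(7) + 1) + 1) + 1) + 1
= 2 * (2 * (2 * (2 * (2 * moves(6) + 1) + 1) + 1) + 1) + 1
= 2 * (2 * (2 * (2 * (2 * (2 * moves(5) + 1) + 1) + 1) + 1) + 1) + 1
= 2 * (2 * (2 * (2 * (2 * (2 * (2 * moves(4) + 1) + 1) + 1) + 1) + 1) + 1) + 1
= 2 * (2 * (2 * (2 * (2 * (2 * (2 * (2 * moves(3) + 1) + 1) + 1) + 1) + 1) + 1) + 1) + 1
= 2 * (2 * (2 * (2 * (2 * (2 * (2 * (2 * (2 * moves(2) + 1) + 1) + 1) + 1) + 1) + 1) + 1) + 1) + 1
= 2 * (2 * (2 * (2 * (2 * (2 * (2 * (2 * (2 * (2 * moves(1) + 1) + 1) + 1) + 1) + 1) + 1) + 1) + 1) + 1) + 1
Now compute bottom-up:
moves(1) = 1
moves(2) = 2 * 1 + 1 = 3
moves(3) = 2 * 3 + 1 = 7
moves(4) = 2 * 7 + 1 = 15
moves(5) = 2 * 15 + 1 = 31
moves(6) = 2 * 31 + 1 = 63
moves(7) = 2 * 63 + 1 = 127
moves(8) = 2 * 127 + 1 = 255
moves(9) = 2 * 255 + 1 = 511
moves(10) = 2 * 511 + 1 = 1023
moves(11) = 2 * 1023 + 1 = 2047
= 2047


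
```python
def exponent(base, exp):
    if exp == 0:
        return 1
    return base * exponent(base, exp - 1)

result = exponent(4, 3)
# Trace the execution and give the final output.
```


exponent(4, 3)
= 4 * exponent(4, 2)
= 4 * 4 * exponent(4, 1)
= 4 * 4 * 4 * exponent(4, 0)
= 4 * 4 * 4 * 1
= 64


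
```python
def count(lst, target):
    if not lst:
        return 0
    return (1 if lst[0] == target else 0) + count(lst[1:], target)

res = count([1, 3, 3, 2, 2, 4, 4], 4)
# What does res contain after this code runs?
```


count([1, 3, 3, 2, 2, 4, 4], 4)
lst[0]=1 != 4: 0 + count([3, 3, 2, 2, 4, 4], 4)
lst[0]=3 != 4: 0 + count([3, 2, 2, 4, 4], 4)
lst[0]=3 != 4: 0 + count([2, 2, 4, 4], 4)
lst[0]=2 != 4: 0 + count([2, 4, 4], 4)
lst[0]=2 != 4: 0 + count([4, 4], 4)
lst[0]=4 == 4: 1 + count([4], 4)
lst[0]=4 == 4: 1 + count([], 4)
= 2


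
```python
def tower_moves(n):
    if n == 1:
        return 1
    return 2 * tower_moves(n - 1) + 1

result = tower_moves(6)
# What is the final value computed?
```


tower_moves(6)
= 2 * tower_moves(5) + 1
= 2 * (2 * tower_moves(4) + 1) + 1
= 2 * (2 * (2 * tower_moves(3) + 1) + 1) + 1
= 2 * (2 * (2 * (2 * tower_moves(2) + 1) + 1) + 1) + 1
= 2 * (2 * (2 * (2 * (2 * tower_moves(1) + 1) + 1) + 1) + 1) + 1
Now compute bottom-up:
tower_moves(1) = 1
tower_moves(2) = 2 * 1 + 1 = 3
tower_moves(3) = 2 * 3 + 1 = 7
tower_moves(4) = 2 * 7 + 1 = 15
tower_moves(5) = 2 * 15 + 1 = 31
tower_moves(6) = 2 * 31 + 1 = 63
= 63


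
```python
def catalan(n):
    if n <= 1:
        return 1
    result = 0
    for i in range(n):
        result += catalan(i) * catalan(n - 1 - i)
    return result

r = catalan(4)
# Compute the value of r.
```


catalan(4)
= sum of catalan(i) * catalan(4-1-i) for i in 0..3
First compute sub-values bottom-up:
  catalan(0) = 1, catalan(1) = 1
  catalan(2) = 1*1 + 1*1 = 2
  catalan(3) = 1*2 + 1*1 + 2*1 = 5
Now catalan(4):
  catalan(0)*catalan(3) = 1*5 = 5
  catalan(1)*catalan(2) = 1*2 = 2
  catalan(2)*catalan(1) = 2*1 = 2
  catalan(3)*catalan(0) = 5*1 = 5
= 5 + 2 + 2 + 5
= 14


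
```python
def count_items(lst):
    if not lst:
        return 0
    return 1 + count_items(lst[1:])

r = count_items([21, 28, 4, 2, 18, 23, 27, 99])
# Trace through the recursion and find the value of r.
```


count_items([21, 28, 4, 2, 18, 23, 27, 99])
= 1 + count_items([28, 4, 2, 18, 23, 27, 99])
= 1 + 1 + count_items([4, 2, 18, 23, 27, 99])
= 1 + 1 + 1 + count_items([2, 18, 23, 27, 99])
= 1 + 1 + 1 + 1 + count_items([18, 23, 27, 99])
= 1 + 1 + 1 + 1 + 1 + count_items([23, 27, 99])
= 1 + 1 + 1 + 1 + 1 + 1 + count_items([27, 99])
= 1 + 1 + 1 + 1 + 1 + 1 + 1 + count_items([99])
= 1 + 1 + 1 + 1 + 1 + 1 + 1 + 1 + count_items([])
= 1 + 1 + 1 + 1 + 1 + 1 + 1 + 1 + 0
= 8


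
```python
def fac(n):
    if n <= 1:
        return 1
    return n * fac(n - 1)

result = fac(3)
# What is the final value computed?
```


fac(3)
= 3 * fac(2)
= 3 * 2 * fac(1)
= 3 * 2 * 1
= 6


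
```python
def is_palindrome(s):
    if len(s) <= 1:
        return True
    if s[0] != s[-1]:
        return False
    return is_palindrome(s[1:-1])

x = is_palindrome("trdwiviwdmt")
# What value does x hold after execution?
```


is_palindrome("trdwiviwdmt")
"trdwiviwdmt": s[0]='t' == s[-1]='t' -> is_palindrome("rdwiviwdm")
"rdwiviwdm": s[0]='r' != s[-1]='m' -> False
= False


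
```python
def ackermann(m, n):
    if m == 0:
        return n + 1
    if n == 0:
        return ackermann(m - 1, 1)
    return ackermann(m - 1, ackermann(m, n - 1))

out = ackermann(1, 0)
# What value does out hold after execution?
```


ackermann(1, 0)
n == 0: return ackermann(0, 1)
= ackermann(0, 1) = 2
= 2


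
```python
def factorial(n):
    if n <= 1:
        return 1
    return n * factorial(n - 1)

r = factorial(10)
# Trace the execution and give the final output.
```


factorial(10)
= 10 * factorial(9)
= 10 * 9 * factorial(8)
= 10 * 9 * 8 * factorial(7)
= 10 * 9 * 8 * 7 * factorial(6)
= 10 * 9 * 8 * 7 * 6 * factorial(5)
= 10 * 9 * 8 * 7 * 6 * 5 * factorial(4)
= 10 * 9 * 8 * 7 * 6 * 5 * 4 * factorial(3)
= 10 * 9 * 8 * 7 * 6 * 5 * 4 * 3 * factorial(2)
= 10 * 9 * 8 * 7 * 6 * 5 * 4 * 3 * 2 * factorial(1)
= 10 * 9 * 8 * 7 * 6 * 5 * 4 * 3 * 2 * 1
= 3628800


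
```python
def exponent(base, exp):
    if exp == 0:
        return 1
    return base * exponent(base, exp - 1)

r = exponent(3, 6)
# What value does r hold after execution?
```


exponent(3, 6)
= 3 * exponent(3, 5)
= 3 * 3 * exponent(3, 4)
= 3 * 3 * 3 * exponent(3, 3)
= 3 * 3 * 3 * 3 * exponent(3, 2)
= 3 * 3 * 3 * 3 * 3 * exponent(3, 1)
= 3 * 3 * 3 * 3 * 3 * 3 * exponent(3, 0)
= 3 * 3 * 3 * 3 * 3 * 3 * 1
= 729


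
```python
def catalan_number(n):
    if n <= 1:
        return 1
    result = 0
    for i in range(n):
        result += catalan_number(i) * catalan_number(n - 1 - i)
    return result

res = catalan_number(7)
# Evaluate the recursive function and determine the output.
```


catalan_number(7)
= sum of catalan_number(i) * catalan_number(7-1-i) for i in 0..6
First compute sub-values bottom-up:
  catalan_number(0) = 1, catalan_number(1) = 1
  catalan_number(2) = 1*1 + 1*1 = 2
  catalan_number(3) = 1*2 + 1*1 + 2*1 = 5
  catalan_number(4) = 1*5 + 1*2 + 2*1 + 5*1 = 14
  catalan_number(5) = 1*14 + 1*5 + 2*2 + 5*1 + 14*1 = 42
  catalan_number(6) = 1*42 + 1*14 + 2*5 + 5*2 + 14*1 + 42*1 = 132
Now catalan_number(7):
  catalan_number(0)*catalan_number(6) = 1*132 = 132
  catalan_number(1)*catalan_number(5) = 1*42 = 42
  catalan_number(2)*catalan_number(4) = 2*14 = 28
  catalan_number(3)*catalan_number(3) = 5*5 = 25
  catalan_number(4)*catalan_number(2) = 14*2 = 28
  catalan_number(5)*catalan_number(1) = 42*1 = 42
  catalan_number(6)*catalan_number(0) = 132*1 = 132
= 132 + 42 + 28 + 25 + 28 + 42 + 132
= 429


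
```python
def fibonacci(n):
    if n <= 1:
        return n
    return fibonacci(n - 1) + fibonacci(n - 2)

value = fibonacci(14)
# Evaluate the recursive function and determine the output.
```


fibonacci(14)
= fibonacci(13) + fibonacci(12)
= (fibonacci(12) + fibonacci(11)) + fibonacci(12)
Computing bottom-up: fibonacci(0)=0, fibonacci(1)=1, fibonacci(2)=1, fibonacci(3)=2, fibonacci(4)=3, fibonacci(5)=5, fibonacci(6)=8, fibonacci(7)=13, fibonacci(8)=21, fibonacci(9)=34, fibonacci(10)=55, fibonacci(11)=89, fibonacci(12)=144, fibonacci(13)=233, fibonacci(14)=377
= 377


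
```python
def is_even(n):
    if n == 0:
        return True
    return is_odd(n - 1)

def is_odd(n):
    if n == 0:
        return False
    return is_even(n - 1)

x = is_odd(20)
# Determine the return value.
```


is_odd(20)
= is_even(19)
= is_odd(18)
= is_even(17)
= is_odd(16)
= is_even(15)
= is_odd(14)
= is_even(13)
= is_odd(12)
= is_even(11)
= is_odd(10)
= is_even(9)
= is_odd(8)
= is_even(7)
= is_odd(6)
= is_even(5)
= is_odd(4)
= is_even(3)
= is_odd(2)
= is_even(1)
= is_odd(0)
n == 0: return False
= False


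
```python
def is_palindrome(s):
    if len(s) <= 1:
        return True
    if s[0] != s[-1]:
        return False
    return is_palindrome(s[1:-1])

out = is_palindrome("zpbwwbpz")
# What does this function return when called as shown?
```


is_palindrome("zpbwwbpz")
"zpbwwbpz": s[0]='z' == s[-1]='z' -> is_palindrome("pbwwbp")
"pbwwbp": s[0]='p' == s[-1]='p' -> is_palindrome("bwwb")
"bwwb": s[0]='b' == s[-1]='b' -> is_palindrome("ww")
"ww": s[0]='w' == s[-1]='w' -> is_palindrome("")
"": len <= 1 -> True
= True


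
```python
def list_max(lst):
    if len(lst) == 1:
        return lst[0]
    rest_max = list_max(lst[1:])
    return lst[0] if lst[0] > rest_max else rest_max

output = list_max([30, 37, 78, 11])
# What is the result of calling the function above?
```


list_max([30, 37, 78, 11])
= compare 30 with list_max([37, 78, 11])
= compare 37 with list_max([78, 11])
= compare 78 with list_max([11])
Base: list_max([11]) = 11
compare 78 with 11: max = 78
compare 37 with 78: max = 78
compare 30 with 78: max = 78
= 78


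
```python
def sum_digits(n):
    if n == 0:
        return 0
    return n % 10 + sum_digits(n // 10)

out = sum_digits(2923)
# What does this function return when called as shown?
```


sum_digits(2923)
= 3 + sum_digits(292)
= 3 + 2 + sum_digits(29)
= 3 + 2 + 9 + sum_digits(2)
= 3 + 2 + 9 + 2 + sum_digits(0)
= 3 + 2 + 9 + 2 + 0
= 16


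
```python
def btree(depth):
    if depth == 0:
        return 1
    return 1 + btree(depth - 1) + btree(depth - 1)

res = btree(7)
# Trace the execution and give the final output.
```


btree(7)
= 1 + btree(6) + btree(6)
= 1 + 2 * btree(6)
btree(k) = 2^(k+1) - 1
btree(0) = 1
btree(1) = 3
btree(2) = 7
btree(3) = 15
btree(4) = 31
btree(7) = 2^8 - 1 = 255


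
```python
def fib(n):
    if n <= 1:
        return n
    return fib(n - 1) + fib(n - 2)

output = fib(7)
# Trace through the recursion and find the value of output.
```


fib(7)
= fib(6) + fib(5)
= (fib(5) + fib(4)) + fib(5)
Computing bottom-up: fib(0)=0, fib(1)=1, fib(2)=1, fib(3)=2, fib(4)=3, fib(5)=5, fib(6)=8, fib(7)=13
= 13


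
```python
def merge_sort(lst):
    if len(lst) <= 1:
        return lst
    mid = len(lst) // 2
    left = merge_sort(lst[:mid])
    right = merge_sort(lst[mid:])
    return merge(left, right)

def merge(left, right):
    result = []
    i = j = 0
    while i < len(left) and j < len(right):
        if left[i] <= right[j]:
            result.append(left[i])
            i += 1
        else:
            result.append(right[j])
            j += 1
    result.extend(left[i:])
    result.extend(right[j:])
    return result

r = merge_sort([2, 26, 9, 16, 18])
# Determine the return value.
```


merge_sort([2, 26, 9, 16, 18])
Split into [2, 26] and [9, 16, 18]
Left sorted: [2, 26]
Right sorted: [9, 16, 18]
Merge [2, 26] and [9, 16, 18]
= [2, 9, 16, 18, 26]


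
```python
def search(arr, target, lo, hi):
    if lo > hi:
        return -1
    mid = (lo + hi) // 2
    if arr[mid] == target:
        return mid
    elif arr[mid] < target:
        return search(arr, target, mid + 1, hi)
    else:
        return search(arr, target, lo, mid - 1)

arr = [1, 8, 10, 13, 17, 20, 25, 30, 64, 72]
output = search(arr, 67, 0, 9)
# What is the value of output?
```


search(arr, 67, 0, 9)
lo=0, hi=9, mid=4, arr[mid]=17
17 < 67, search right half
lo=5, hi=9, mid=7, arr[mid]=30
30 < 67, search right half
lo=8, hi=9, mid=8, arr[mid]=64
64 < 67, search right half
lo=9, hi=9, mid=9, arr[mid]=72
72 > 67, search left half
lo > hi, target not found, return -1
= -1


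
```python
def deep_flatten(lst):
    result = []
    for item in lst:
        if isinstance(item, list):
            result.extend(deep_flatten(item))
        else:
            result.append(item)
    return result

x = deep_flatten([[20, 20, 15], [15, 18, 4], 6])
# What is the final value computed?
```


deep_flatten([[20, 20, 15], [15, 18, 4], 6])
Processing each element:
  [20, 20, 15] is a list -> deep_flatten recursively -> [20, 20, 15]
  [15, 18, 4] is a list -> deep_flatten recursively -> [15, 18, 4]
  6 is not a list -> append 6
= [20, 20, 15, 15, 18, 4, 6]


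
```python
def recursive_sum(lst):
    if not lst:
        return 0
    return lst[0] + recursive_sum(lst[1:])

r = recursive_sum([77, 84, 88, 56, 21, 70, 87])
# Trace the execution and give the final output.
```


recursive_sum([77, 84, 88, 56, 21, 70, 87])
= 77 + recursive_sum([84, 88, 56, 21, 70, 87])
= 77 + 84 + recursive_sum([88, 56, 21, 70, 87])
= 77 + 84 + 88 + recursive_sum([56, 21, 70, 87])
= 77 + 84 + 88 + 56 + recursive_sum([21, 70, 87])
= 77 + 84 + 88 + 56 + 21 + recursive_sum([70, 87])
= 77 + 84 + 88 + 56 + 21 + 70 + recursive_sum([87])
= 77 + 84 + 88 + 56 + 21 + 70 + 87 + recursive_sum([])
= 77 + 84 + 88 + 56 + 21 + 70 + 87 + 0
= 483


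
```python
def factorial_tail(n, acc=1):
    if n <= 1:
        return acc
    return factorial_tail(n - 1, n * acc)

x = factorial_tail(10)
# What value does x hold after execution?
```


factorial_tail(10, 1)
= factorial_tail(9, 10 * 1) = factorial_tail(9, 10)
= factorial_tail(8, 9 * 10) = factorial_tail(8, 90)
= factorial_tail(7, 8 * 90) = factorial_tail(7, 720)
= factorial_tail(6, 7 * 720) = factorial_tail(6, 5040)
= factorial_tail(5, 6 * 5040) = factorial_tail(5, 30240)
= factorial_tail(4, 5 * 30240) = factorial_tail(4, 151200)
= factorial_tail(3, 4 * 151200) = factorial_tail(3, 604800)
= factorial_tail(2, 3 * 604800) = factorial_tail(2, 1814400)
= factorial_tail(1, 2 * 1814400) = factorial_tail(1, 3628800)
n <= 1, return acc = 3628800


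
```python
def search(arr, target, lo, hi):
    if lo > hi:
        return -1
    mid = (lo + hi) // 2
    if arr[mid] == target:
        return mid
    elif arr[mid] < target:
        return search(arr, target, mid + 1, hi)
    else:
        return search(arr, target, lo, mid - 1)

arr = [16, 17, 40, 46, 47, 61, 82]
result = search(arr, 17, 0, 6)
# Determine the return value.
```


search(arr, 17, 0, 6)
lo=0, hi=6, mid=3, arr[mid]=46
46 > 17, search left half
lo=0, hi=2, mid=1, arr[mid]=17
arr[1] == 17, found at index 1
= 1


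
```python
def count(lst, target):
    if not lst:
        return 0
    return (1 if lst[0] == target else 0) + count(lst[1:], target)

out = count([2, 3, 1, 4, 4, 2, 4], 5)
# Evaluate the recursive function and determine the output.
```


count([2, 3, 1, 4, 4, 2, 4], 5)
lst[0]=2 != 5: 0 + count([3, 1, 4, 4, 2, 4], 5)
lst[0]=3 != 5: 0 + count([1, 4, 4, 2, 4], 5)
lst[0]=1 != 5: 0 + count([4, 4, 2, 4], 5)
lst[0]=4 != 5: 0 + count([4, 2, 4], 5)
lst[0]=4 != 5: 0 + count([2, 4], 5)
lst[0]=2 != 5: 0 + count([4], 5)
lst[0]=4 != 5: 0 + count([], 5)
= 0


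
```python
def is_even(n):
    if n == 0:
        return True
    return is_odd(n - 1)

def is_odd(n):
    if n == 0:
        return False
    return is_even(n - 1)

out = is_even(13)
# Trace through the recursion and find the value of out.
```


is_even(13)
= is_odd(12)
= is_even(11)
= is_odd(10)
= is_even(9)
= is_odd(8)
= is_even(7)
= is_odd(6)
= is_even(5)
= is_odd(4)
= is_even(3)
= is_odd(2)
= is_even(1)
= is_odd(0)
n == 0: return False
= False


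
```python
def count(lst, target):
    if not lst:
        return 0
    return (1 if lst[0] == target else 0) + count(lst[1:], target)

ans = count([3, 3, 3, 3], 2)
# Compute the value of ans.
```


count([3, 3, 3, 3], 2)
lst[0]=3 != 2: 0 + count([3, 3, 3], 2)
lst[0]=3 != 2: 0 + count([3, 3], 2)
lst[0]=3 != 2: 0 + count([3], 2)
lst[0]=3 != 2: 0 + count([], 2)
= 0


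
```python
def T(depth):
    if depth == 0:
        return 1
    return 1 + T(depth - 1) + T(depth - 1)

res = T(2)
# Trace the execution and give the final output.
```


T(2)
= 1 + T(1) + T(1)
= 1 + 2 * T(1)
T(k) = 2^(k+1) - 1
T(0) = 1
T(1) = 3
T(2) = 7
T(2) = 2^3 - 1 = 7


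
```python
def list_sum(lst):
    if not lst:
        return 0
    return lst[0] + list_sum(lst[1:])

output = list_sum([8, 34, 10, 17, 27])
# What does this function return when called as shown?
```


list_sum([8, 34, 10, 17, 27])
= 8 + list_sum([34, 10, 17, 27])
= 8 + 34 + list_sum([10, 17, 27])
= 8 + 34 + 10 + list_sum([17, 27])
= 8 + 34 + 10 + 17 + list_sum([27])
= 8 + 34 + 10 + 17 + 27 + list_sum([])
= 8 + 34 + 10 + 17 + 27 + 0
= 96


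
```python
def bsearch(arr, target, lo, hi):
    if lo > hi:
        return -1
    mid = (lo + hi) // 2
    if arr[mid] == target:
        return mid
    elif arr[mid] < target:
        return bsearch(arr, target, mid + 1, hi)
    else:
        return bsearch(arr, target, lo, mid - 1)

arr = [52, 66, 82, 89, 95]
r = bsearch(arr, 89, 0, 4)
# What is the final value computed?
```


bsearch(arr, 89, 0, 4)
lo=0, hi=4, mid=2, arr[mid]=82
82 < 89, search right half
lo=3, hi=4, mid=3, arr[mid]=89
arr[3] == 89, found at index 3
= 3


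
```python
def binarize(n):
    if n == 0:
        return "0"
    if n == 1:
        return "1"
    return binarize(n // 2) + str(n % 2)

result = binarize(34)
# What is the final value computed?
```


binarize(34)
= binarize(17) + "0"
= binarize(8) + "1" + "0"
= binarize(4) + "0" + "1" + "0"
= binarize(2) + "0" + "0" + "1" + "0"
= binarize(1) + "0" + "0" + "0" + "1" + "0"
= "1" + "0" + "0" + "0" + "1" + "0"
= "100010"


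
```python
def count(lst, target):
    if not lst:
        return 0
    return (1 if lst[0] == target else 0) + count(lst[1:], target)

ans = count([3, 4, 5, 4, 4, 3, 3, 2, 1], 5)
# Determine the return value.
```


count([3, 4, 5, 4, 4, 3, 3, 2, 1], 5)
lst[0]=3 != 5: 0 + count([4, 5, 4, 4, 3, 3, 2, 1], 5)
lst[0]=4 != 5: 0 + count([5, 4, 4, 3, 3, 2, 1], 5)
lst[0]=5 == 5: 1 + count([4, 4, 3, 3, 2, 1], 5)
lst[0]=4 != 5: 0 + count([4, 3, 3, 2, 1], 5)
lst[0]=4 != 5: 0 + count([3, 3, 2, 1], 5)
lst[0]=3 != 5: 0 + count([3, 2, 1], 5)
lst[0]=3 != 5: 0 + count([2, 1], 5)
lst[0]=2 != 5: 0 + count([1], 5)
lst[0]=1 != 5: 0 + count([], 5)
= 1


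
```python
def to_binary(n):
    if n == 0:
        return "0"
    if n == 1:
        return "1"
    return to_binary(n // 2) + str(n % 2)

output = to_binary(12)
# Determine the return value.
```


to_binary(12)
= to_binary(6) + "0"
= to_binary(3) + "0" + "0"
= to_binary(1) + "1" + "0" + "0"
= "1" + "1" + "0" + "0"
= "1100"


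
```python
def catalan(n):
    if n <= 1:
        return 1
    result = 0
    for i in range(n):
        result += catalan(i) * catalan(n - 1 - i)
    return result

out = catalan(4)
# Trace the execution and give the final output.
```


catalan(4)
= sum of catalan(i) * catalan(4-1-i) for i in 0..3
First compute sub-values bottom-up:
  catalan(0) = 1, catalan(1) = 1
  catalan(2) = 1*1 + 1*1 = 2
  catalan(3) = 1*2 + 1*1 + 2*1 = 5
Now catalan(4):
  catalan(0)*catalan(3) = 1*5 = 5
  catalan(1)*catalan(2) = 1*2 = 2
  catalan(2)*catalan(1) = 2*1 = 2
  catalan(3)*catalan(0) = 5*1 = 5
= 5 + 2 + 2 + 5
= 14
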